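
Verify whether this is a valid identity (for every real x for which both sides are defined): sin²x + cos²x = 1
Yes, this is an identity.

Claim: sin²x + cos²x = 1.
Reasoning: The point (cos x, sin x) lies on the unit circle X² + Y² = 1, so cos²x + sin²x = 1 for every real x.
So the two sides agree for every real x for which both sides are defined.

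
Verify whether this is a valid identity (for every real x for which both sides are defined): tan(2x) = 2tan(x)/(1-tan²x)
Yes, this is an identity.

Claim: tan(2x) = 2tan(x)/(1-tan²x).
Reasoning: tan(2x) = sin(2x)/cos(2x) = 2sin(x)cos(x) / (cos²x - sin²x). Divide numerator and denominator by cos²x: 2tan(x) / (1 - tan²x).
So the two sides agree for every real x for which both sides are defined.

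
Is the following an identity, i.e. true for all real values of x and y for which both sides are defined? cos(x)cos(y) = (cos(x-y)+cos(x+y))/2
Claim: cos(x)cos(y) = (cos(x-y)+cos(x+y))/2.
Reasoning: cos(x-y) = cos(x)cos(y) + sin(x)sin(y) and cos(x+y) = cos(x)cos(y) - sin(x)sin(y). Adding, cos(x-y) + cos(x+y) = 2cos(x)cos(y); divide by 2.
So the two sides agree for all real values of x and y for which both sides are defined.

Conclusion: Yes, this is an identity.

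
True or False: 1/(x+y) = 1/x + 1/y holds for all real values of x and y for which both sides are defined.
False.

Claim: 1/(x+y) = 1/x + 1/y.
Test a specific point where both sides are defined: x = -1, y = 2.
LHS = 1/(x+y) ≈ 1.0000
RHS = 1/x + 1/y ≈ -0.5000
Since 1.0000 ≠ -0.5000, the equation fails at this point, so it cannot hold for all real values of x and y for which both sides are defined.
1/x + 1/y = (x+y)/(xy), which is not 1/(x+y).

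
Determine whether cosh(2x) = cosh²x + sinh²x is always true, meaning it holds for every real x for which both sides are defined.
Yes, this is an identity.

Claim: cosh(2x) = cosh²x + sinh²x.
Reasoning: cosh²x = (e^(2x) + 2 + e^(-2x))/4 and sinh²x = (e^(2x) - 2 + e^(-2x))/4. Adding gives (2e^(2x) + 2e^(-2x))/4 = (e^(2x) + e^(-2x))/2 = cosh(2x).
So the two sides agree for every real x for which both sides are defined.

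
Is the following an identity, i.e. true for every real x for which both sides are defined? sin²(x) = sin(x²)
No, this is NOT an identity.

Claim: sin²(x) = sin(x²).
Test a specific point where both sides are defined: x = -π/4.
LHS = sin²(x) ≈ 0.5000
RHS = sin(x²) ≈ 0.5785
Since 0.5000 ≠ 0.5785, the equation fails at this point, so it cannot hold for every real x for which both sides are defined.
sin²(x) means (sin x)², squaring the output; sin(x²) squares the input. These are different functions.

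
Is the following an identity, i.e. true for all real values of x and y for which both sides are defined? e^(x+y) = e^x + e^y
Claim: e^(x+y) = e^x + e^y.
Test a specific point where both sides are defined: x = 1/2, y = 1/2.
LHS = e^(x+y) ≈ 2.7183
RHS = e^x + e^y ≈ 3.2974
Since 2.7183 ≠ 3.2974, the equation fails at this point, so it cannot hold for all real values of x and y for which both sides are defined.
The correct rule is e^(x+y) = e^x · e^y (a product, not a sum).

Conclusion: No, this is NOT an identity.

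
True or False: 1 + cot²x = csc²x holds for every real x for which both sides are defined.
True.

Claim: 1 + cot²x = csc²x.
Reasoning: Start from sin²x + cos²x = 1 and divide every term by sin²x (allowed wherever cot x and csc x are defined): 1 + cot²x = 1/sin²x = csc²x.
So the two sides agree for every real x for which both sides are defined.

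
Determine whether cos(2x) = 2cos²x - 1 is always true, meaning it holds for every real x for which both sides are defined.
Yes, this is an identity.

Claim: cos(2x) = 2cos²x - 1.
Reasoning: cos(2x) = cos²x - sin²x. Replace sin²x by 1 - cos²x: cos²x - (1 - cos²x) = 2cos²x - 1.
So the two sides agree for every real x for which both sides are defined.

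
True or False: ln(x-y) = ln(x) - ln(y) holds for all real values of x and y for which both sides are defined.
Claim: ln(x-y) = ln(x) - ln(y).
Test a specific point where both sides are defined: x = 3, y = 1/2.
LHS = ln(x-y) ≈ 0.9163
RHS = ln(x) - ln(y) ≈ 1.7918
Since 0.9163 ≠ 1.7918, the equation fails at this point, so it cannot hold for all real values of x and y for which both sides are defined.
ln(x) - ln(y) = ln(x/y), not ln(x-y).

Conclusion: False.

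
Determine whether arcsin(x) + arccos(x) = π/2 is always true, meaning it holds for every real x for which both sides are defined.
Yes, this is an identity.

Claim: arcsin(x) + arccos(x) = π/2.
Reasoning: Both sides are defined for -1 ≤ x ≤ 1. Let θ = arcsin(x), so sin θ = x and θ ∈ [-π/2, π/2]. Then cos(π/2 - θ) = sin θ = x and π/2 - θ ∈ [0, π], which is exactly the range of arccos, so arccos(x) = π/2 - θ. Adding: arcsin(x) + arccos(x) = θ + (π/2 - θ) = π/2.
So the two sides agree for every real x for which both sides are defined.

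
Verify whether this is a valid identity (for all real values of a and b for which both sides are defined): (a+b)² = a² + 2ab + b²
Claim: (a+b)² = a² + 2ab + b².
Reasoning: Expand: (a+b)² = (a+b)(a+b) = a·a + a·b + b·a + b·b = a² + 2ab + b².
So the two sides agree for all real values of a and b for which both sides are defined.

Conclusion: Yes, this is an identity.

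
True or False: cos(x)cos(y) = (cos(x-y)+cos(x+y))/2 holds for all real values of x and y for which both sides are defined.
True.

Claim: cos(x)cos(y) = (cos(x-y)+cos(x+y))/2.
Reasoning: cos(x-y) = cos(x)cos(y) + sin(x)sin(y) and cos(x+y) = cos(x)cos(y) - sin(x)sin(y). Adding, cos(x-y) + cos(x+y) = 2cos(x)cos(y); divide by 2.
So the two sides agree for all real values of x and y for which both sides are defined.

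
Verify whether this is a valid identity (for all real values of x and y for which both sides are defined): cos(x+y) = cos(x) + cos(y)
Claim: cos(x+y) = cos(x) + cos(y).
Test a specific point where both sides are defined: x = π/2, y = -π/3.
LHS = cos(x+y) ≈ 0.8660
RHS = cos(x) + cos(y) ≈ 0.5000
Since 0.8660 ≠ 0.5000, the equation fails at this point, so it cannot hold for all real values of x and y for which both sides are defined.
The correct expansion is cos(x+y) = cos(x)cos(y) - sin(x)sin(y); cosine is not additive.

Conclusion: No, this is NOT an identity.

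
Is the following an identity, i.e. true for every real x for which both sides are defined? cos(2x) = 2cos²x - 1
Claim: cos(2x) = 2cos²x - 1.
Reasoning: cos(2x) = cos²x - sin²x. Replace sin²x by 1 - cos²x: cos²x - (1 - cos²x) = 2cos²x - 1.
So the two sides agree for every real x for which both sides are defined.

Conclusion: Yes, this is an identity.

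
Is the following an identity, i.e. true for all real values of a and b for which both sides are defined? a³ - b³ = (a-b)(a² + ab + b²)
Yes, this is an identity.

Claim: a³ - b³ = (a-b)(a² + ab + b²).
Reasoning: Expand the right side: (a-b)(a² + ab + b²) = a³ + a²b + ab² - a²b - ab² - b³ = a³ - b³ (the middle terms cancel in pairs).
So the two sides agree for all real values of a and b for which both sides are defined.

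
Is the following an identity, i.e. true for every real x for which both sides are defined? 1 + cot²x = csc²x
Yes, this is an identity.

Claim: 1 + cot²x = csc²x.
Reasoning: Start from sin²x + cos²x = 1 and divide every term by sin²x (allowed wherever cot x and csc x are defined): 1 + cot²x = 1/sin²x = csc²x.
So the two sides agree for every real x for which both sides are defined.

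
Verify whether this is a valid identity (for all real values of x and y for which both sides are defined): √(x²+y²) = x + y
Claim: √(x²+y²) = x + y.
Test a specific point where both sides are defined: x = 3, y = -3.
LHS = √(x²+y²) ≈ 4.2426
RHS = x + y ≈ 0.0000
Since 4.2426 ≠ 0.0000, the equation fails at this point, so it cannot hold for all real values of x and y for which both sides are defined.
(x+y)² = x² + 2xy + y², not x² + y², so the square root does not split this way.

Conclusion: No, this is NOT an identity.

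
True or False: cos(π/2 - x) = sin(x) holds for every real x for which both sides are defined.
True.

Claim: cos(π/2 - x) = sin(x).
Reasoning: Use cos(u - v) = cos(u)cos(v) + sin(u)sin(v) with u = π/2, v = x: cos(π/2)cos(x) + sin(π/2)sin(x) = 0·cos(x) + 1·sin(x) = sin(x).
So the two sides agree for every real x for which both sides are defined.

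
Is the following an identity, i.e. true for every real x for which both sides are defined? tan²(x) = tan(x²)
Claim: tan²(x) = tan(x²).
Test a specific point where both sides are defined: x = -π/3.
LHS = tan²(x) ≈ 3.0000
RHS = tan(x²) ≈ 1.9485
Since 3.0000 ≠ 1.9485, the equation fails at this point, so it cannot hold for every real x for which both sides are defined.
tan²(x) means (tan x)², squaring the output; tan(x²) squares the input. These are different functions.

Conclusion: No, this is NOT an identity.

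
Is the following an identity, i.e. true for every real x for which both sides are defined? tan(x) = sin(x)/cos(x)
Claim: tan(x) = sin(x)/cos(x).
Reasoning: For an angle x whose terminal point on the unit circle is (cos x, sin x), tan(x) is defined as the ratio (second coordinate)/(first coordinate) = sin(x)/cos(x), wherever cos(x) ≠ 0.
So the two sides agree for every real x for which both sides are defined.

Conclusion: Yes, this is an identity.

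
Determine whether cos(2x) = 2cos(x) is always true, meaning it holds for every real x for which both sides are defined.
Claim: cos(2x) = 2cos(x).
Test a specific point where both sides are defined: x = π/4.
LHS = cos(2x) ≈ 0.0000
RHS = 2cos(x) ≈ 1.4142
Since 0.0000 ≠ 1.4142, the equation fails at this point, so it cannot hold for every real x for which both sides are defined.
The correct double-angle formula is cos(2x) = cos²x - sin²x.

Conclusion: No, this is NOT an identity.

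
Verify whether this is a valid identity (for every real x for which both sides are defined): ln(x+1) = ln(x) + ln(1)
No, this is NOT an identity.

Claim: ln(x+1) = ln(x) + ln(1).
Test a specific point where both sides are defined: x = 5.
LHS = ln(x+1) ≈ 1.7918
RHS = ln(x) + ln(1) ≈ 1.6094
Since 1.7918 ≠ 1.6094, the equation fails at this point, so it cannot hold for every real x for which both sides are defined.
ln(1) = 0, so the right side is just ln(x), which differs from ln(x+1).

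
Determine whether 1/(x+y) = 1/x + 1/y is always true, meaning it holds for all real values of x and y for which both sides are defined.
Claim: 1/(x+y) = 1/x + 1/y.
Test a specific point where both sides are defined: x = 1, y = -3.
LHS = 1/(x+y) ≈ -0.5000
RHS = 1/x + 1/y ≈ 0.6667
Since -0.5000 ≠ 0.6667, the equation fails at this point, so it cannot hold for all real values of x and y for which both sides are defined.
1/x + 1/y = (x+y)/(xy), which is not 1/(x+y).

Conclusion: No, this is NOT an identity.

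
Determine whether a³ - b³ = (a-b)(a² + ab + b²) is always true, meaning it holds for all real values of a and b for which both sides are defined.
Claim: a³ - b³ = (a-b)(a² + ab + b²).
Reasoning: Expand the right side: (a-b)(a² + ab + b²) = a³ + a²b + ab² - a²b - ab² - b³ = a³ - b³ (the middle terms cancel in pairs).
So the two sides agree for all real values of a and b for which both sides are defined.

Conclusion: Yes, this is an identity.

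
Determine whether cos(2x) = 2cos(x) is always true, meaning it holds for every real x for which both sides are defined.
Claim: cos(2x) = 2cos(x).
Test a specific point where both sides are defined: x = π/2.
LHS = cos(2x) ≈ -1.0000
RHS = 2cos(x) ≈ 0.0000
Since -1.0000 ≠ 0.0000, the equation fails at this point, so it cannot hold for every real x for which both sides are defined.
The correct double-angle formula is cos(2x) = cos²x - sin²x.

Conclusion: No, this is NOT an identity.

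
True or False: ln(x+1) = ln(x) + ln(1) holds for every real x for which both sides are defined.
Claim: ln(x+1) = ln(x) + ln(1).
Test a specific point where both sides are defined: x = 3/2.
LHS = ln(x+1) ≈ 0.9163
RHS = ln(x) + ln(1) ≈ 0.4055
Since 0.9163 ≠ 0.4055, the equation fails at this point, so it cannot hold for every real x for which both sides are defined.
ln(1) = 0, so the right side is just ln(x), which differs from ln(x+1).

Conclusion: False.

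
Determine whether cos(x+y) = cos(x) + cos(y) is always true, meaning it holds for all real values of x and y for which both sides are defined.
No, this is NOT an identity.

Claim: cos(x+y) = cos(x) + cos(y).
Test a specific point where both sides are defined: x = π/6, y = -π/6.
LHS = cos(x+y) ≈ 1.0000
RHS = cos(x) + cos(y) ≈ 1.7321
Since 1.0000 ≠ 1.7321, the equation fails at this point, so it cannot hold for all real values of x and y for which both sides are defined.
The correct expansion is cos(x+y) = cos(x)cos(y) - sin(x)sin(y); cosine is not additive.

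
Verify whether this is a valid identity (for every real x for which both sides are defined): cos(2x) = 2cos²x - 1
Claim: cos(2x) = 2cos²x - 1.
Reasoning: cos(2x) = cos²x - sin²x. Replace sin²x by 1 - cos²x: cos²x - (1 - cos²x) = 2cos²x - 1.
So the two sides agree for every real x for which both sides are defined.

Conclusion: Yes, this is an identity.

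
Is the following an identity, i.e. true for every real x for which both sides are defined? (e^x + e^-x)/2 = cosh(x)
Claim: (e^x + e^-x)/2 = cosh(x).
Reasoning: This is exactly the definition of the hyperbolic cosine: cosh(x) := (e^x + e^-x)/2.
So the two sides agree for every real x for which both sides are defined.

Conclusion: Yes, this is an identity.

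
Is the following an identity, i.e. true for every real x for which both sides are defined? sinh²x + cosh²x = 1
Claim: sinh²x + cosh²x = 1.
Test a specific point where both sides are defined: x = 2.
LHS = sinh²x + cosh²x ≈ 27.3082
RHS = 1 ≈ 1.0000
Since 27.3082 ≠ 1.0000, the equation fails at this point, so it cannot hold for every real x for which both sides are defined.
The correct hyperbolic identity is cosh²x - sinh²x = 1 (a difference); the sum sinh²x + cosh²x equals cosh(2x).

Conclusion: No, this is NOT an identity.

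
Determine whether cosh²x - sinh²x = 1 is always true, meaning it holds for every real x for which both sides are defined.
Claim: cosh²x - sinh²x = 1.
Reasoning: With cosh(x) = (e^x + e^-x)/2 and sinh(x) = (e^x - e^-x)/2: cosh²x = (e^(2x) + 2 + e^(-2x))/4 and sinh²x = (e^(2x) - 2 + e^(-2x))/4. Subtracting leaves 4/4 = 1.
So the two sides agree for every real x for which both sides are defined.

Conclusion: Yes, this is an identity.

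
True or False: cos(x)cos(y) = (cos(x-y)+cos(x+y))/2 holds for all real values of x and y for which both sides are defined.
True.

Claim: cos(x)cos(y) = (cos(x-y)+cos(x+y))/2.
Reasoning: cos(x-y) = cos(x)cos(y) + sin(x)sin(y) and cos(x+y) = cos(x)cos(y) - sin(x)sin(y). Adding, cos(x-y) + cos(x+y) = 2cos(x)cos(y); divide by 2.
So the two sides agree for all real values of x and y for which both sides are defined.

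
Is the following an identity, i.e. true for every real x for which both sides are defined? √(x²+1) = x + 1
Claim: √(x²+1) = x + 1.
Test a specific point where both sides are defined: x = 5.
LHS = √(x²+1) ≈ 5.0990
RHS = x + 1 ≈ 6.0000
Since 5.0990 ≠ 6.0000, the equation fails at this point, so it cannot hold for every real x for which both sides are defined.
(x+1)² = x² + 2x + 1 ≠ x² + 1 unless x = 0.

Conclusion: No, this is NOT an identity.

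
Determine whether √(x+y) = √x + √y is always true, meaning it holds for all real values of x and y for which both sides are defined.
Claim: √(x+y) = √x + √y.
Test a specific point where both sides are defined: x = 3, y = 3.
LHS = √(x+y) ≈ 2.4495
RHS = √x + √y ≈ 3.4641
Since 2.4495 ≠ 3.4641, the equation fails at this point, so it cannot hold for all real values of x and y for which both sides are defined.
Squaring the right side gives x + 2√(xy) + y, not x + y.

Conclusion: No, this is NOT an identity.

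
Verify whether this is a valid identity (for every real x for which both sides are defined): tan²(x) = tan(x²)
Claim: tan²(x) = tan(x²).
Test a specific point where both sides are defined: x = π/6.
LHS = tan²(x) ≈ 0.3333
RHS = tan(x²) ≈ 0.2812
Since 0.3333 ≠ 0.2812, the equation fails at this point, so it cannot hold for every real x for which both sides are defined.
tan²(x) means (tan x)², squaring the output; tan(x²) squares the input. These are different functions.

Conclusion: No, this is NOT an identity.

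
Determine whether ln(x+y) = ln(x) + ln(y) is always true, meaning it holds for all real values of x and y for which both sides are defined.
No, this is NOT an identity.

Claim: ln(x+y) = ln(x) + ln(y).
Test a specific point where both sides are defined: x = 2, y = 1.
LHS = ln(x+y) ≈ 1.0986
RHS = ln(x) + ln(y) ≈ 0.6931
Since 1.0986 ≠ 0.6931, the equation fails at this point, so it cannot hold for all real values of x and y for which both sides are defined.
ln(x) + ln(y) = ln(xy), not ln(x+y).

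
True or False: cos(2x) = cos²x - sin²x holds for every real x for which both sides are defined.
True.

Claim: cos(2x) = cos²x - sin²x.
Reasoning: Put y = x in the addition formula cos(x+y) = cos(x)cos(y) - sin(x)sin(y): cos(2x) = cos²x - sin²x.
So the two sides agree for every real x for which both sides are defined.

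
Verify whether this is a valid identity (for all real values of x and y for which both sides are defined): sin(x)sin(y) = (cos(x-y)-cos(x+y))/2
Claim: sin(x)sin(y) = (cos(x-y)-cos(x+y))/2.
Reasoning: cos(x-y) = cos(x)cos(y) + sin(x)sin(y) and cos(x+y) = cos(x)cos(y) - sin(x)sin(y). Subtracting, cos(x-y) - cos(x+y) = 2sin(x)sin(y); divide by 2.
So the two sides agree for all real values of x and y for which both sides are defined.

Conclusion: Yes, this is an identity.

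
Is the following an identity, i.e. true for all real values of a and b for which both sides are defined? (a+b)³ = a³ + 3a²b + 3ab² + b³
Yes, this is an identity.

Claim: (a+b)³ = a³ + 3a²b + 3ab² + b³.
Reasoning: (a+b)³ = (a+b)(a+b)² = (a+b)(a² + 2ab + b²) = a³ + 2a²b + ab² + a²b + 2ab² + b³ = a³ + 3a²b + 3ab² + b³.
So the two sides agree for all real values of a and b for which both sides are defined.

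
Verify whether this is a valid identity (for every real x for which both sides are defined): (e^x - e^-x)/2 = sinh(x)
Claim: (e^x - e^-x)/2 = sinh(x).
Reasoning: This is exactly the definition of the hyperbolic sine: sinh(x) := (e^x - e^-x)/2.
So the two sides agree for every real x for which both sides are defined.

Conclusion: Yes, this is an identity.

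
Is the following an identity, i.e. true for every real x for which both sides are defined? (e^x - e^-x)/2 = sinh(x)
Claim: (e^x - e^-x)/2 = sinh(x).
Reasoning: This is exactly the definition of the hyperbolic sine: sinh(x) := (e^x - e^-x)/2.
So the two sides agree for every real x for which both sides are defined.

Conclusion: Yes, this is an identity.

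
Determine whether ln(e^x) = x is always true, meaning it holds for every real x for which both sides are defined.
Claim: ln(e^x) = x.
Reasoning: ln is the inverse of the exponential: ln(e^x) asks for the exponent p with e^p = e^x, and since e^p is one-to-one that exponent is p = x.
So the two sides agree for every real x for which both sides are defined.

Conclusion: Yes, this is an identity.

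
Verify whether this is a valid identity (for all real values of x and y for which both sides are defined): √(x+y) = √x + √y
No, this is NOT an identity.

Claim: √(x+y) = √x + √y.
Test a specific point where both sides are defined: x = 5, y = 2.
LHS = √(x+y) ≈ 2.6458
RHS = √x + √y ≈ 3.6503
Since 2.6458 ≠ 3.6503, the equation fails at this point, so it cannot hold for all real values of x and y for which both sides are defined.
Squaring the right side gives x + 2√(xy) + y, not x + y.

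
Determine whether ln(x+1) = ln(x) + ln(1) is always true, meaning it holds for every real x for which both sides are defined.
Claim: ln(x+1) = ln(x) + ln(1).
Test a specific point where both sides are defined: x = 3.
LHS = ln(x+1) ≈ 1.3863
RHS = ln(x) + ln(1) ≈ 1.0986
Since 1.3863 ≠ 1.0986, the equation fails at this point, so it cannot hold for every real x for which both sides are defined.
ln(1) = 0, so the right side is just ln(x), which differs from ln(x+1).

Conclusion: No, this is NOT an identity.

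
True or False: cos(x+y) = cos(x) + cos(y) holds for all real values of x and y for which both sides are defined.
Claim: cos(x+y) = cos(x) + cos(y).
Test a specific point where both sides are defined: x = 2π/3, y = π.
LHS = cos(x+y) ≈ 0.5000
RHS = cos(x) + cos(y) ≈ -1.5000
Since 0.5000 ≠ -1.5000, the equation fails at this point, so it cannot hold for all real values of x and y for which both sides are defined.
The correct expansion is cos(x+y) = cos(x)cos(y) - sin(x)sin(y); cosine is not additive.

Conclusion: False.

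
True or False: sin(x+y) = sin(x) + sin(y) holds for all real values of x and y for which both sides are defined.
False.

Claim: sin(x+y) = sin(x) + sin(y).
Test a specific point where both sides are defined: x = 2π/3, y = 2π/3.
LHS = sin(x+y) ≈ -0.8660
RHS = sin(x) + sin(y) ≈ 1.7321
Since -0.8660 ≠ 1.7321, the equation fails at this point, so it cannot hold for all real values of x and y for which both sides are defined.
The correct expansion is sin(x+y) = sin(x)cos(y) + cos(x)sin(y); sine is not additive.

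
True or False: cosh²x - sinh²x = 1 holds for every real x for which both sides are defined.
True.

Claim: cosh²x - sinh²x = 1.
Reasoning: With cosh(x) = (e^x + e^-x)/2 and sinh(x) = (e^x - e^-x)/2: cosh²x = (e^(2x) + 2 + e^(-2x))/4 and sinh²x = (e^(2x) - 2 + e^(-2x))/4. Subtracting leaves 4/4 = 1.
So the two sides agree for every real x for which both sides are defined.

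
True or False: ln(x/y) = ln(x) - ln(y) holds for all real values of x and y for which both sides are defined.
Claim: ln(x/y) = ln(x) - ln(y).
Reasoning: Both sides are simultaneously defined only when x, y > 0. Write x = e^p, y = e^q. Then x/y = e^(p-q), so ln(x/y) = p - q = ln(x) - ln(y).
So the two sides agree for all real values of x and y for which both sides are defined.

Conclusion: True.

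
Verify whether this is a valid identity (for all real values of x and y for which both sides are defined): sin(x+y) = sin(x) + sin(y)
Claim: sin(x+y) = sin(x) + sin(y).
Test a specific point where both sides are defined: x = π, y = π/3.
LHS = sin(x+y) ≈ -0.8660
RHS = sin(x) + sin(y) ≈ 0.8660
Since -0.8660 ≠ 0.8660, the equation fails at this point, so it cannot hold for all real values of x and y for which both sides are defined.
The correct expansion is sin(x+y) = sin(x)cos(y) + cos(x)sin(y); sine is not additive.

Conclusion: No, this is NOT an identity.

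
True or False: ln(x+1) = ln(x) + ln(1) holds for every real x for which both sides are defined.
False.

Claim: ln(x+1) = ln(x) + ln(1).
Test a specific point where both sides are defined: x = 3/2.
LHS = ln(x+1) ≈ 0.9163
RHS = ln(x) + ln(1) ≈ 0.4055
Since 0.9163 ≠ 0.4055, the equation fails at this point, so it cannot hold for every real x for which both sides are defined.
ln(1) = 0, so the right side is just ln(x), which differs from ln(x+1).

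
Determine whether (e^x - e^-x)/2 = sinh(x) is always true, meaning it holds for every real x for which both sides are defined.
Yes, this is an identity.

Claim: (e^x - e^-x)/2 = sinh(x).
Reasoning: This is exactly the definition of the hyperbolic sine: sinh(x) := (e^x - e^-x)/2.
So the two sides agree for every real x for which both sides are defined.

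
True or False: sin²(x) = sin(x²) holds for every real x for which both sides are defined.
False.

Claim: sin²(x) = sin(x²).
Test a specific point where both sides are defined: x = π/3.
LHS = sin²(x) ≈ 0.7500
RHS = sin(x²) ≈ 0.8897
Since 0.7500 ≠ 0.8897, the equation fails at this point, so it cannot hold for every real x for which both sides are defined.
sin²(x) means (sin x)², squaring the output; sin(x²) squares the input. These are different functions.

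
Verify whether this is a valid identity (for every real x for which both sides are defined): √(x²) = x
No, this is NOT an identity.

Claim: √(x²) = x.
Test a specific point where both sides are defined: x = -3.
LHS = √(x²) ≈ 3.0000
RHS = x ≈ -3.0000
Since 3.0000 ≠ -3.0000, the equation fails at this point, so it cannot hold for every real x for which both sides are defined.
√(x²) = |x|, which differs from x whenever x < 0 (both sides are defined for every real x).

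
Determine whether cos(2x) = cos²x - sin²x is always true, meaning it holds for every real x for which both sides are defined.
Yes, this is an identity.

Claim: cos(2x) = cos²x - sin²x.
Reasoning: Put y = x in the addition formula cos(x+y) = cos(x)cos(y) - sin(x)sin(y): cos(2x) = cos²x - sin²x.
So the two sides agree for every real x for which both sides are defined.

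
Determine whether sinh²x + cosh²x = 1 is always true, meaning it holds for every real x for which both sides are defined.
Claim: sinh²x + cosh²x = 1.
Test a specific point where both sides are defined: x = -2.
LHS = sinh²x + cosh²x ≈ 27.3082
RHS = 1 ≈ 1.0000
Since 27.3082 ≠ 1.0000, the equation fails at this point, so it cannot hold for every real x for which both sides are defined.
The correct hyperbolic identity is cosh²x - sinh²x = 1 (a difference); the sum sinh²x + cosh²x equals cosh(2x).

Conclusion: No, this is NOT an identity.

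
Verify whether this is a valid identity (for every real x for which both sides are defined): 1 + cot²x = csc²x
Yes, this is an identity.

Claim: 1 + cot²x = csc²x.
Reasoning: Start from sin²x + cos²x = 1 and divide every term by sin²x (allowed wherever cot x and csc x are defined): 1 + cot²x = 1/sin²x = csc²x.
So the two sides agree for every real x for which both sides are defined.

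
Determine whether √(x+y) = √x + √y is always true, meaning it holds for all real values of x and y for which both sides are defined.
No, this is NOT an identity.

Claim: √(x+y) = √x + √y.
Test a specific point where both sides are defined: x = 2, y = 3.
LHS = √(x+y) ≈ 2.2361
RHS = √x + √y ≈ 3.1463
Since 2.2361 ≠ 3.1463, the equation fails at this point, so it cannot hold for all real values of x and y for which both sides are defined.
Squaring the right side gives x + 2√(xy) + y, not x + y.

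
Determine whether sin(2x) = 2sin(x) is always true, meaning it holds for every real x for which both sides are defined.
Claim: sin(2x) = 2sin(x).
Test a specific point where both sides are defined: x = π/4.
LHS = sin(2x) ≈ 1.0000
RHS = 2sin(x) ≈ 1.4142
Since 1.0000 ≠ 1.4142, the equation fails at this point, so it cannot hold for every real x for which both sides are defined.
The correct double-angle formula is sin(2x) = 2sin(x)cos(x).

Conclusion: No, this is NOT an identity.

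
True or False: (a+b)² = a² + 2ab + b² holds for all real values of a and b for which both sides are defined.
True.

Claim: (a+b)² = a² + 2ab + b².
Reasoning: Expand: (a+b)² = (a+b)(a+b) = a·a + a·b + b·a + b·b = a² + 2ab + b².
So the two sides agree for all real values of a and b for which both sides are defined.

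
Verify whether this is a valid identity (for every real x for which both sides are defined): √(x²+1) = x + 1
Claim: √(x²+1) = x + 1.
Test a specific point where both sides are defined: x = 4.
LHS = √(x²+1) ≈ 4.1231
RHS = x + 1 ≈ 5.0000
Since 4.1231 ≠ 5.0000, the equation fails at this point, so it cannot hold for every real x for which both sides are defined.
(x+1)² = x² + 2x + 1 ≠ x² + 1 unless x = 0.

Conclusion: No, this is NOT an identity.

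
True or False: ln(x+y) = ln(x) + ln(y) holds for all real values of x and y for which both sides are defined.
False.

Claim: ln(x+y) = ln(x) + ln(y).
Test a specific point where both sides are defined: x = 1, y = 3.
LHS = ln(x+y) ≈ 1.3863
RHS = ln(x) + ln(y) ≈ 1.0986
Since 1.3863 ≠ 1.0986, the equation fails at this point, so it cannot hold for all real values of x and y for which both sides are defined.
ln(x) + ln(y) = ln(xy), not ln(x+y).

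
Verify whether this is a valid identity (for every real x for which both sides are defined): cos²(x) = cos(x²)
No, this is NOT an identity.

Claim: cos²(x) = cos(x²).
Test a specific point where both sides are defined: x = -π/2.
LHS = cos²(x) ≈ 0.0000
RHS = cos(x²) ≈ -0.7812
Since 0.0000 ≠ -0.7812, the equation fails at this point, so it cannot hold for every real x for which both sides are defined.
cos²(x) means (cos x)², squaring the output; cos(x²) squares the input. These are different functions.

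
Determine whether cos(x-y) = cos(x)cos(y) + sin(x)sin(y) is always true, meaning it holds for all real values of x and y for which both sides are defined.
Claim: cos(x-y) = cos(x)cos(y) + sin(x)sin(y).
Reasoning: Replace y by -y in cos(x+y) = cos(x)cos(y) - sin(x)sin(y) and use cos(-y) = cos(y), sin(-y) = -sin(y): cos(x-y) = cos(x)cos(y) + sin(x)sin(y).
So the two sides agree for all real values of x and y for which both sides are defined.

Conclusion: Yes, this is an identity.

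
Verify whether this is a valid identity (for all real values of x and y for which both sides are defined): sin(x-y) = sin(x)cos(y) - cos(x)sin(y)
Yes, this is an identity.

Claim: sin(x-y) = sin(x)cos(y) - cos(x)sin(y).
Reasoning: Replace y by -y in sin(x+y) = sin(x)cos(y) + cos(x)sin(y) and use cos(-y) = cos(y), sin(-y) = -sin(y): sin(x-y) = sin(x)cos(y) - cos(x)sin(y).
So the two sides agree for all real values of x and y for which both sides are defined.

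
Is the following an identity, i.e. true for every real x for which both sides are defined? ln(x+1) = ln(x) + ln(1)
Claim: ln(x+1) = ln(x) + ln(1).
Test a specific point where both sides are defined: x = 1.
LHS = ln(x+1) ≈ 0.6931
RHS = ln(x) + ln(1) ≈ 0.0000
Since 0.6931 ≠ 0.0000, the equation fails at this point, so it cannot hold for every real x for which both sides are defined.
ln(1) = 0, so the right side is just ln(x), which differs from ln(x+1).

Conclusion: No, this is NOT an identity.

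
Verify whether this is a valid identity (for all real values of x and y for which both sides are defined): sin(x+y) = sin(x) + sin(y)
Claim: sin(x+y) = sin(x) + sin(y).
Test a specific point where both sides are defined: x = 3π/4, y = π/3.
LHS = sin(x+y) ≈ -0.2588
RHS = sin(x) + sin(y) ≈ 1.5731
Since -0.2588 ≠ 1.5731, the equation fails at this point, so it cannot hold for all real values of x and y for which both sides are defined.
The correct expansion is sin(x+y) = sin(x)cos(y) + cos(x)sin(y); sine is not additive.

Conclusion: No, this is NOT an identity.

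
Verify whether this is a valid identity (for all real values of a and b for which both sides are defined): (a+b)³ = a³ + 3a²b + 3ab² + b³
Claim: (a+b)³ = a³ + 3a²b + 3ab² + b³.
Reasoning: (a+b)³ = (a+b)(a+b)² = (a+b)(a² + 2ab + b²) = a³ + 2a²b + ab² + a²b + 2ab² + b³ = a³ + 3a²b + 3ab² + b³.
So the two sides agree for all real values of a and b for which both sides are defined.

Conclusion: Yes, this is an identity.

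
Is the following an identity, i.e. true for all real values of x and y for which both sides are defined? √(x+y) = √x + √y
Claim: √(x+y) = √x + √y.
Test a specific point where both sides are defined: x = 1/2, y = 3.
LHS = √(x+y) ≈ 1.8708
RHS = √x + √y ≈ 2.4392
Since 1.8708 ≠ 2.4392, the equation fails at this point, so it cannot hold for all real values of x and y for which both sides are defined.
Squaring the right side gives x + 2√(xy) + y, not x + y.

Conclusion: No, this is NOT an identity.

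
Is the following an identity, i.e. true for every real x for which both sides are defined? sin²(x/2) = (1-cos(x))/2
Claim: sin²(x/2) = (1-cos(x))/2.
Reasoning: Use cos(2θ) = 1 - 2sin²θ with θ = x/2: cos(x) = 1 - 2sin²(x/2). Solving for sin²(x/2) gives (1 - cos(x))/2.
So the two sides agree for every real x for which both sides are defined.

Conclusion: Yes, this is an identity.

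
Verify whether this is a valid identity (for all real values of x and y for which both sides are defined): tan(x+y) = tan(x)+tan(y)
No, this is NOT an identity.

Claim: tan(x+y) = tan(x)+tan(y).
Test a specific point where both sides are defined: x = 2π/3, y = π/4.
LHS = tan(x+y) ≈ -0.2679
RHS = tan(x)+tan(y) ≈ -0.7321
Since -0.2679 ≠ -0.7321, the equation fails at this point, so it cannot hold for all real values of x and y for which both sides are defined.
The correct formula is tan(x+y) = (tan(x) + tan(y))/(1 - tan(x)tan(y)).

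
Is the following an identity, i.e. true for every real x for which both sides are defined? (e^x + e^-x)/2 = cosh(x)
Claim: (e^x + e^-x)/2 = cosh(x).
Reasoning: This is exactly the definition of the hyperbolic cosine: cosh(x) := (e^x + e^-x)/2.
So the two sides agree for every real x for which both sides are defined.

Conclusion: Yes, this is an identity.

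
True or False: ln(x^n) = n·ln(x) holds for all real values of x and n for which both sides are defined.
True.

Claim: ln(x^n) = n·ln(x).
Reasoning: The right side requires x > 0. For x > 0, x^n = (e^(ln x))^n = e^(n·ln x), so taking ln of both sides gives ln(x^n) = n·ln(x).
So the two sides agree for all real values of x and n for which both sides are defined.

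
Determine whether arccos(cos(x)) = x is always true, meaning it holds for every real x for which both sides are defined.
No, this is NOT an identity.

Claim: arccos(cos(x)) = x.
Test a specific point where both sides are defined: x = -π/2.
LHS = arccos(cos(x)) ≈ 1.5708
RHS = x ≈ -1.5708
Since 1.5708 ≠ -1.5708, the equation fails at this point, so it cannot hold for every real x for which both sides are defined.
arccos only returns values in [0, π], so arccos(cos(x)) = x holds only for x in that interval, not for all real x.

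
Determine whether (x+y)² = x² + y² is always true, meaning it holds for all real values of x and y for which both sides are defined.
No, this is NOT an identity.

Claim: (x+y)² = x² + y².
Test a specific point where both sides are defined: x = 4, y = 1/2.
LHS = (x+y)² ≈ 20.2500
RHS = x² + y² ≈ 16.2500
Since 20.2500 ≠ 16.2500, the equation fails at this point, so it cannot hold for all real values of x and y for which both sides are defined.
The correct expansion is (x+y)² = x² + 2xy + y²; the cross term 2xy is missing.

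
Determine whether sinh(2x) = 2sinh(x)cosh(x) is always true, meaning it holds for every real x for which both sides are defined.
Yes, this is an identity.

Claim: sinh(2x) = 2sinh(x)cosh(x).
Reasoning: 2sinh(x)cosh(x) = 2 · (e^x - e^-x)/2 · (e^x + e^-x)/2 = (e^(2x) - e^(-2x))/2 = sinh(2x).
So the two sides agree for every real x for which both sides are defined.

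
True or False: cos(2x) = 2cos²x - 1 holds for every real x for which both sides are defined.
True.

Claim: cos(2x) = 2cos²x - 1.
Reasoning: cos(2x) = cos²x - sin²x. Replace sin²x by 1 - cos²x: cos²x - (1 - cos²x) = 2cos²x - 1.
So the two sides agree for every real x for which both sides are defined.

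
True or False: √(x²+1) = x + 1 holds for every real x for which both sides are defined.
False.

Claim: √(x²+1) = x + 1.
Test a specific point where both sides are defined: x = 2.
LHS = √(x²+1) ≈ 2.2361
RHS = x + 1 ≈ 3.0000
Since 2.2361 ≠ 3.0000, the equation fails at this point, so it cannot hold for every real x for which both sides are defined.
(x+1)² = x² + 2x + 1 ≠ x² + 1 unless x = 0.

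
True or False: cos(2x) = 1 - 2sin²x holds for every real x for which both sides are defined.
True.

Claim: cos(2x) = 1 - 2sin²x.
Reasoning: cos(2x) = cos²x - sin²x. Replace cos²x by 1 - sin²x: (1 - sin²x) - sin²x = 1 - 2sin²x.
So the two sides agree for every real x for which both sides are defined.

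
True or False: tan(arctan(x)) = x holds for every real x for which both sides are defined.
True.

Claim: tan(arctan(x)) = x.
Reasoning: For every real x, arctan(x) is by definition the angle in (-π/2, π/2) whose tangent equals x. Taking the tangent of that angle returns x.
So the two sides agree for every real x for which both sides are defined.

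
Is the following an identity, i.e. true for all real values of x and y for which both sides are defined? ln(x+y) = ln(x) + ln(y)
Claim: ln(x+y) = ln(x) + ln(y).
Test a specific point where both sides are defined: x = 1, y = 3.
LHS = ln(x+y) ≈ 1.3863
RHS = ln(x) + ln(y) ≈ 1.0986
Since 1.3863 ≠ 1.0986, the equation fails at this point, so it cannot hold for all real values of x and y for which both sides are defined.
ln(x) + ln(y) = ln(xy), not ln(x+y).

Conclusion: No, this is NOT an identity.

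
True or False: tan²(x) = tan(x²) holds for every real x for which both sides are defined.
Claim: tan²(x) = tan(x²).
Test a specific point where both sides are defined: x = π.
LHS = tan²(x) ≈ 0.0000
RHS = tan(x²) ≈ 0.4767
Since 0.0000 ≠ 0.4767, the equation fails at this point, so it cannot hold for every real x for which both sides are defined.
tan²(x) means (tan x)², squaring the output; tan(x²) squares the input. These are different functions.

Conclusion: False.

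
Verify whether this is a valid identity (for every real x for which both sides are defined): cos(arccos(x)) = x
Claim: cos(arccos(x)) = x.
Reasoning: For -1 ≤ x ≤ 1 (where arccos is defined), arccos(x) is by definition an angle whose cosine equals x. Taking the cosine of that angle returns x. (Note the other order, arccos(cos x) = x, is NOT an identity.)
So the two sides agree for every real x for which both sides are defined.

Conclusion: Yes, this is an identity.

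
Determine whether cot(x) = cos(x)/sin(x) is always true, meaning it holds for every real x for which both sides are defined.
Yes, this is an identity.

Claim: cot(x) = cos(x)/sin(x).
Reasoning: cot(x) is defined as 1/tan(x) = 1/(sin(x)/cos(x)) = cos(x)/sin(x), wherever sin(x) ≠ 0.
So the two sides agree for every real x for which both sides are defined.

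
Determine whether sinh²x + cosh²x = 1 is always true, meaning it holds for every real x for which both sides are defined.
Claim: sinh²x + cosh²x = 1.
Test a specific point where both sides are defined: x = 1.
LHS = sinh²x + cosh²x ≈ 3.7622
RHS = 1 ≈ 1.0000
Since 3.7622 ≠ 1.0000, the equation fails at this point, so it cannot hold for every real x for which both sides are defined.
The correct hyperbolic identity is cosh²x - sinh²x = 1 (a difference); the sum sinh²x + cosh²x equals cosh(2x).

Conclusion: No, this is NOT an identity.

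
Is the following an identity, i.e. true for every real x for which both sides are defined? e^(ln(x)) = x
Yes, this is an identity.

Claim: e^(ln(x)) = x.
Reasoning: For x > 0, ln(x) is by definition the exponent p such that e^p = x. Raising e to that exponent therefore returns x: e^(ln x) = x.
So the two sides agree for every real x for which both sides are defined.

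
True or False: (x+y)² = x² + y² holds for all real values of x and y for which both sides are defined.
Claim: (x+y)² = x² + y².
Test a specific point where both sides are defined: x = 5, y = 5.
LHS = (x+y)² ≈ 100.0000
RHS = x² + y² ≈ 50.0000
Since 100.0000 ≠ 50.0000, the equation fails at this point, so it cannot hold for all real values of x and y for which both sides are defined.
The correct expansion is (x+y)² = x² + 2xy + y²; the cross term 2xy is missing.

Conclusion: False.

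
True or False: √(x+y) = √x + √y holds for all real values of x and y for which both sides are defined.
Claim: √(x+y) = √x + √y.
Test a specific point where both sides are defined: x = 5, y = 1.
LHS = √(x+y) ≈ 2.4495
RHS = √x + √y ≈ 3.2361
Since 2.4495 ≠ 3.2361, the equation fails at this point, so it cannot hold for all real values of x and y for which both sides are defined.
Squaring the right side gives x + 2√(xy) + y, not x + y.

Conclusion: False.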